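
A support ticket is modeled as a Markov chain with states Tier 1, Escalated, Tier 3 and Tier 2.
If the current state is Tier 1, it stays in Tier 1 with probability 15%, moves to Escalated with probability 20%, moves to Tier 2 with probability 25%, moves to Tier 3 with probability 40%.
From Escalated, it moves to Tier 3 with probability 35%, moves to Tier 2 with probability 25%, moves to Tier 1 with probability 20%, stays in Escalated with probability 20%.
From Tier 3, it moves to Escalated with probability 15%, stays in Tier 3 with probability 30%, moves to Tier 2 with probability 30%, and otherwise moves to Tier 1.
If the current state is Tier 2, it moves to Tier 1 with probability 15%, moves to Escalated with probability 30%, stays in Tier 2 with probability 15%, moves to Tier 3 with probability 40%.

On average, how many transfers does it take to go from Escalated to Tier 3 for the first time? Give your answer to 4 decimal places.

Let t(s) be the expected number of transfers to first reach Tier 3 from state s, with t(Tier 3) = 0. Conditioning on the first transfer:
t(Tier 1) = 1 + 0.15·t(Tier 1) + 0.2·t(Escalated) + 0.25·t(Tier 2)
t(Escalated) = 1 + 0.2·t(Tier 1) + 0.2·t(Escalated) + 0.25·t(Tier 2)
t(Tier 2) = 1 + 0.15·t(Tier 1) + 0.3·t(Escalated) + 0.15·t(Tier 2)
Solving: t(Tier 1) = 2.5716, t(Escalated) = 2.7002, t(Tier 2) = 2.5833.
Expected transfers from Escalated to Tier 3: 2.7002.

2.7002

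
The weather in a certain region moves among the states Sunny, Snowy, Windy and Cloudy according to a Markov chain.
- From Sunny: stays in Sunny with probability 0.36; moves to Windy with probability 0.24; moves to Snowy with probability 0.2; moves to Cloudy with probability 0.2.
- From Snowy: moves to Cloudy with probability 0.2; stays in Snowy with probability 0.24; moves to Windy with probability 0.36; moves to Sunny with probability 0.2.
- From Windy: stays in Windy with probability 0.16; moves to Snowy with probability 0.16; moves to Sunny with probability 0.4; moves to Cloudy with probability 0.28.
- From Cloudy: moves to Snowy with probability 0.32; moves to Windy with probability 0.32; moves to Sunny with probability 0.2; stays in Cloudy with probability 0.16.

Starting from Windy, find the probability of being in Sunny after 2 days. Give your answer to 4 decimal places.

0.2960

Propagate the distribution vector 2 days from Windy.
After 0 days: (0.0000, 0.0000, 1.0000, 0.0000)
After 1 day: (0.4000, 0.1600, 0.1600, 0.2800)
After 2 days: (0.2960, 0.2336, 0.2688, 0.2016)
P(in Sunny after 2 days) = 0.2960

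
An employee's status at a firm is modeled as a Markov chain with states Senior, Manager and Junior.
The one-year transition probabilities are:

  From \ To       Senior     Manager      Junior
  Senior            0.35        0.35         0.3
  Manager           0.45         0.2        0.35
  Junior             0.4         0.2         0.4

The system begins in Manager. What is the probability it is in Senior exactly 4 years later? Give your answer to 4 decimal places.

Propagate the distribution vector 4 years from Manager.
After 0 years: (0.0000, 1.0000, 0.0000)
After 1 year: (0.4500, 0.2000, 0.3500)
After 2 years: (0.3875, 0.2675, 0.3450)
After 3 years: (0.3940, 0.2581, 0.3479)
After 4 years: (0.3932, 0.2591, 0.3477)
P(in Senior after 4 years) = 0.3932

0.3932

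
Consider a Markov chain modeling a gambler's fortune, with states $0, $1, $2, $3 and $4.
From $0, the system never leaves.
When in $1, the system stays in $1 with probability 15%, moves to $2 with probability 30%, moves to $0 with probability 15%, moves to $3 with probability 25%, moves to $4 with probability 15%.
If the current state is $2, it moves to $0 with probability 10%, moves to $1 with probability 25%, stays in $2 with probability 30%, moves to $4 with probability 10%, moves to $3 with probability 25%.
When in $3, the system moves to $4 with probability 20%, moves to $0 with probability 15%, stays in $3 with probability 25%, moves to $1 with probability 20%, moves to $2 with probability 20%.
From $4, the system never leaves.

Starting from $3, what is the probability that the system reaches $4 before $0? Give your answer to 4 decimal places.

Let h(s) be the probability of absorption at $4 starting from transient state s. Then h($4) = 1 and h($0) = 0. By first-step analysis:
h($1) = 0.15·0 + 0.15·h($1) + 0.3·h($2) + 0.25·h($3) + 0.15·1
h($2) = 0.1·0 + 0.25·h($1) + 0.3·h($2) + 0.25·h($3) + 0.1·1
h($3) = 0.15·0 + 0.2·h($1) + 0.2·h($2) + 0.25·h($3) + 0.2·1
Solving: h($1) = 0.5219, h($2) = 0.5241, h($3) = 0.5456.
Starting from $3, the probability is 0.5456.

0.5456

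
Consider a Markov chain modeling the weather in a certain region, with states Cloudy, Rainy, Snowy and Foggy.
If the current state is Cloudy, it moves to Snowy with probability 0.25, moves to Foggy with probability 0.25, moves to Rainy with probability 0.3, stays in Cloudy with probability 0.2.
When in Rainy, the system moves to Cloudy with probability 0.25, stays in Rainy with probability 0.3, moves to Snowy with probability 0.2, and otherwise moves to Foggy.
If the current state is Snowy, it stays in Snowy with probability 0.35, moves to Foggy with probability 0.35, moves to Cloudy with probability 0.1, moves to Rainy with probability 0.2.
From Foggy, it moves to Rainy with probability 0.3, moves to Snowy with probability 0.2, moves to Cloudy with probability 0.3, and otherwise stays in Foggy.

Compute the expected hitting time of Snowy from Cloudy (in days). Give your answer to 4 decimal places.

Let t(s) be the expected number of days to first reach Snowy from state s, with t(Snowy) = 0. Conditioning on the first day:
t(Cloudy) = 1 + 0.2·t(Cloudy) + 0.3·t(Rainy) + 0.25·t(Foggy)
t(Rainy) = 1 + 0.25·t(Cloudy) + 0.3·t(Rainy) + 0.25·t(Foggy)
t(Foggy) = 1 + 0.3·t(Cloudy) + 0.3·t(Rainy) + 0.2·t(Foggy)
Solving: t(Cloudy) = 4.4824, t(Rainy) = 4.7065, t(Foggy) = 4.6958.
Expected days from Cloudy to Snowy: 4.4824.

4.4824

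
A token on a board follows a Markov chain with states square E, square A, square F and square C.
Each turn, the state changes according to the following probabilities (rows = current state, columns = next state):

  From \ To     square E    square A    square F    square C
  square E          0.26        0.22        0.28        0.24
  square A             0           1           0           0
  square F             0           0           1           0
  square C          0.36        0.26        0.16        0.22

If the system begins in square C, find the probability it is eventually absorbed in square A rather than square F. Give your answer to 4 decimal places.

0.5534

Let h(s) be the probability of absorption at square A starting from transient state s. Then h(square A) = 1 and h(square F) = 0. By first-step analysis:
h(square E) = 0.26·h(square E) + 0.22·1 + 0.28·0 + 0.24·h(square C)
h(square C) = 0.36·h(square E) + 0.26·1 + 0.16·0 + 0.22·h(square C)
Solving: h(square E) = 0.4768, h(square C) = 0.5534.
Starting from square C, the probability is 0.5534.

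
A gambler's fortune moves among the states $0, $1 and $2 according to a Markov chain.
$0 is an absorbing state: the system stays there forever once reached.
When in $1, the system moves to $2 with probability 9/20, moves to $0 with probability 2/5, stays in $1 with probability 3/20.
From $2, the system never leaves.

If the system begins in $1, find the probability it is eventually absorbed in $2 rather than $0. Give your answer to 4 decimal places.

Let h(s) be the probability of absorption at $2 starting from transient state s. Then h($2) = 1 and h($0) = 0. By first-step analysis:
h($1) = 0.4·0 + 0.15·h($1) + 0.45·1
Solving: h($1) = 0.5294.
Starting from $1, the probability is 0.5294.

0.5294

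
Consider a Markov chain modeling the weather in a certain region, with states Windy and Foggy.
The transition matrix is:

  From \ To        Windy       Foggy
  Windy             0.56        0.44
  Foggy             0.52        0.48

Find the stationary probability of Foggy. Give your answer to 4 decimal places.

Let the stationary distribution be π with π = πP and π_1 + π_2 = 1.
π_1 = 0.56·π_1 + 0.52·π_2
Solving with the normalization constraint gives π = (0.5417, 0.4583).
So the stationary probability of Foggy is 0.4583.

0.4583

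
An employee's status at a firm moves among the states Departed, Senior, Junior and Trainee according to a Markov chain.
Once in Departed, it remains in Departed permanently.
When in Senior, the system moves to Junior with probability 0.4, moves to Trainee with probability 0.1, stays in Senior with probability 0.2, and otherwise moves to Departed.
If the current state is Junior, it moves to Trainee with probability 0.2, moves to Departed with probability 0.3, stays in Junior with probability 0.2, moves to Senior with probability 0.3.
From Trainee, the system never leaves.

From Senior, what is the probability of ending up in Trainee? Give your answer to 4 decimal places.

Let h(s) be the probability of absorption at Trainee starting from transient state s. Then h(Trainee) = 1 and h(Departed) = 0. By first-step analysis:
h(Senior) = 0.3·0 + 0.2·h(Senior) + 0.4·h(Junior) + 0.1·1
h(Junior) = 0.3·0 + 0.3·h(Senior) + 0.2·h(Junior) + 0.2·1
Solving: h(Senior) = 0.3077, h(Junior) = 0.3654.
Starting from Senior, the probability is 0.3077.

0.3077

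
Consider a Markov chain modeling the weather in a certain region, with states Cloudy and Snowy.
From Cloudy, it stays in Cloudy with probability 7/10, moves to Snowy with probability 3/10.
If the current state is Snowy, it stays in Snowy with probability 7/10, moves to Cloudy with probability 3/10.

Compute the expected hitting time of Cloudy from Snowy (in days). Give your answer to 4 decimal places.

Let t(s) be the expected number of days to first reach Cloudy from state s, with t(Cloudy) = 0. Conditioning on the first day:
t(Snowy) = 1 + 0.7·t(Snowy)
Solving: t(Snowy) = 3.3333.
Expected days from Snowy to Cloudy: 3.3333.

3.3333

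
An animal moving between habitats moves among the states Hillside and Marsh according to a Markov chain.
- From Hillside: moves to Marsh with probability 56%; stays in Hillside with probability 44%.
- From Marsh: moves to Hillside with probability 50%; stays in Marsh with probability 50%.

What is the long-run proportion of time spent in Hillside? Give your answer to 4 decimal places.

Let the stationary distribution be π with π = πP and π_1 + π_2 = 1.
π_1 = 0.44·π_1 + 0.5·π_2
Solving with the normalization constraint gives π = (0.4717, 0.5283).
So the stationary probability of Hillside is 0.4717.

0.4717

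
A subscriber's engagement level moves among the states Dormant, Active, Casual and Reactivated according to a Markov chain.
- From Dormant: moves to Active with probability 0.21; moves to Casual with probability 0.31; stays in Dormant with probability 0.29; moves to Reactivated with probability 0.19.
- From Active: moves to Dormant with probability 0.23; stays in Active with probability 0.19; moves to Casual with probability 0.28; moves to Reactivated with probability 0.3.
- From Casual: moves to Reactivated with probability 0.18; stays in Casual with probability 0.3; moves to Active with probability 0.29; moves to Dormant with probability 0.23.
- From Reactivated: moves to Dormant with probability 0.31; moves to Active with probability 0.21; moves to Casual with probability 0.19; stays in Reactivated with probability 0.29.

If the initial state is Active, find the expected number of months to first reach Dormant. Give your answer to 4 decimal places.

3.9796

Let t(s) be the expected number of months to first reach Dormant from state s, with t(Dormant) = 0. Conditioning on the first month:
t(Active) = 1 + 0.19·t(Active) + 0.28·t(Casual) + 0.3·t(Reactivated)
t(Casual) = 1 + 0.29·t(Active) + 0.3·t(Casual) + 0.18·t(Reactivated)
t(Reactivated) = 1 + 0.21·t(Active) + 0.19·t(Casual) + 0.29·t(Reactivated)
Solving: t(Active) = 3.9796, t(Casual) = 4.0187, t(Reactivated) = 3.6609.
Expected months from Active to Dormant: 3.9796.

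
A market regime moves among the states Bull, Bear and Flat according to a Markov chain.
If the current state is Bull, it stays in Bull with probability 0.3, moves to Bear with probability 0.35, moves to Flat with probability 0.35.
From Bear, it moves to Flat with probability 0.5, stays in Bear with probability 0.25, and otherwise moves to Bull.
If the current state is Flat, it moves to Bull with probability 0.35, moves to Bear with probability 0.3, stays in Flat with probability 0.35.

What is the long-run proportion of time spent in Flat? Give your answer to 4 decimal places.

0.3950

Let the stationary distribution be π with π = πP and π_1 + π_2 + π_3 = 1.
π_1 = 0.3·π_1 + 0.25·π_2 + 0.35·π_3
π_2 = 0.35·π_1 + 0.25·π_2 + 0.3·π_3
Solving with the normalization constraint gives π = (0.3047, 0.3002, 0.3950).
So the stationary probability of Flat is 0.3950.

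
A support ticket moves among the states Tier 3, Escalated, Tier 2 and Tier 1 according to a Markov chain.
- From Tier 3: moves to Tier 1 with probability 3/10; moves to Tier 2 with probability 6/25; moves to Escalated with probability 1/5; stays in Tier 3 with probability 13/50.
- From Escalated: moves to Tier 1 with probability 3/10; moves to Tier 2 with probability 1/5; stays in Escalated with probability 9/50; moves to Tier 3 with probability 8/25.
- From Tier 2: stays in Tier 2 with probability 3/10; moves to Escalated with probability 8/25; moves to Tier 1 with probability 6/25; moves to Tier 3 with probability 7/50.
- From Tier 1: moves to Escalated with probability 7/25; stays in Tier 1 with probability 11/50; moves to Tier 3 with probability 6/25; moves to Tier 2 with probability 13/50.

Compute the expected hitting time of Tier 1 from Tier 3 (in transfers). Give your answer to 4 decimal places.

3.5056

Let t(s) be the expected number of transfers to first reach Tier 1 from state s, with t(Tier 1) = 0. Conditioning on the first transfer:
t(Tier 3) = 1 + 0.26·t(Tier 3) + 0.2·t(Escalated) + 0.24·t(Tier 2)
t(Escalated) = 1 + 0.32·t(Tier 3) + 0.18·t(Escalated) + 0.2·t(Tier 2)
t(Tier 2) = 1 + 0.14·t(Tier 3) + 0.32·t(Escalated) + 0.3·t(Tier 2)
Solving: t(Tier 3) = 3.5056, t(Escalated) = 3.4969, t(Tier 2) = 3.7283.
Expected transfers from Tier 3 to Tier 1: 3.5056.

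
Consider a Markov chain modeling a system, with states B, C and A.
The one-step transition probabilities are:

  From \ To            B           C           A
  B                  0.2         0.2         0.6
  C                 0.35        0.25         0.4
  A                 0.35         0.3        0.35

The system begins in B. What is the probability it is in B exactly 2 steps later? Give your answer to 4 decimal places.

Sum over the intermediate state after 1 step:
P = P(B→B)·P(B→B) + P(B→C)·P(C→B) + P(B→A)·P(A→B)
  = 0.2×0.2 + 0.2×0.35 + 0.6×0.35
  = 0.0400 + 0.0700 + 0.2100 = 0.3200

0.3200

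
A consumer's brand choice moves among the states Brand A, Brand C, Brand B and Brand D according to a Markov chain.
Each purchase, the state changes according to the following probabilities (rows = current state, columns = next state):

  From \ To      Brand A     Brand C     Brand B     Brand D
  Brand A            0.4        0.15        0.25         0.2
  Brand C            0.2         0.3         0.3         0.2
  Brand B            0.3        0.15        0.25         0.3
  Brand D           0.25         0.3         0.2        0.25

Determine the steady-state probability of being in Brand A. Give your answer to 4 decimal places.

Let the stationary distribution be π with π = πP and π_1 + π_2 + π_3 + π_4 = 1.
π_1 = 0.4·π_1 + 0.2·π_2 + 0.3·π_3 + 0.25·π_4
π_2 = 0.15·π_1 + 0.3·π_2 + 0.15·π_3 + 0.3·π_4
π_3 = 0.25·π_1 + 0.3·π_2 + 0.25·π_3 + 0.2·π_4
Solving with the normalization constraint gives π = (0.2959, 0.2182, 0.2491, 0.2367).
So the stationary probability of Brand A is 0.2959.

0.2959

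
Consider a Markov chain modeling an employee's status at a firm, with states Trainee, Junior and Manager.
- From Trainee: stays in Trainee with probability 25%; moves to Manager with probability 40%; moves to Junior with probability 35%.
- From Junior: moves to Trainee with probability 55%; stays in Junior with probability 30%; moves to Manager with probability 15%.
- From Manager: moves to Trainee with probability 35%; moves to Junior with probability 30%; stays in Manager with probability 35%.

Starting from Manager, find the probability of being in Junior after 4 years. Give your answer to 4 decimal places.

Propagate the distribution vector 4 years from Manager.
After 0 years: (0.0000, 0.0000, 1.0000)
After 1 year: (0.3500, 0.3000, 0.3500)
After 2 years: (0.3750, 0.3175, 0.3075)
After 3 years: (0.3760, 0.3188, 0.3053)
After 4 years: (0.3762, 0.3188, 0.3051)
P(in Junior after 4 years) = 0.3188

0.3188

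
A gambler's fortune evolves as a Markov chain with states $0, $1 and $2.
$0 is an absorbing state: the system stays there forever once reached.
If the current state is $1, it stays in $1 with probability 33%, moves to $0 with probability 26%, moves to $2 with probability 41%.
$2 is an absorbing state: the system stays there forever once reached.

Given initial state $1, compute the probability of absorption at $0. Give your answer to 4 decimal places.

0.3881

Let h(s) be the probability of absorption at $0 starting from transient state s. Then h($0) = 1 and h($2) = 0. By first-step analysis:
h($1) = 0.26·1 + 0.33·h($1) + 0.41·0
Solving: h($1) = 0.3881.
Starting from $1, the probability is 0.3881.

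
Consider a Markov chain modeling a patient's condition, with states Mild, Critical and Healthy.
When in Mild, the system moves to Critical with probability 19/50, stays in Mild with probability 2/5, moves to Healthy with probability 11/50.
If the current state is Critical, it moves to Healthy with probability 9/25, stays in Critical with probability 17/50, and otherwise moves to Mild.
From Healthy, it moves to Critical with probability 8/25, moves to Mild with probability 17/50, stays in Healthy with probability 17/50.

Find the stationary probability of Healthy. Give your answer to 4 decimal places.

0.3053

Let the stationary distribution be π with π = πP and π_1 + π_2 + π_3 = 1.
π_1 = 0.4·π_1 + 0.3·π_2 + 0.34·π_3
π_2 = 0.38·π_1 + 0.34·π_2 + 0.32·π_3
Solving with the normalization constraint gives π = (0.3469, 0.3478, 0.3053).
So the stationary probability of Healthy is 0.3053.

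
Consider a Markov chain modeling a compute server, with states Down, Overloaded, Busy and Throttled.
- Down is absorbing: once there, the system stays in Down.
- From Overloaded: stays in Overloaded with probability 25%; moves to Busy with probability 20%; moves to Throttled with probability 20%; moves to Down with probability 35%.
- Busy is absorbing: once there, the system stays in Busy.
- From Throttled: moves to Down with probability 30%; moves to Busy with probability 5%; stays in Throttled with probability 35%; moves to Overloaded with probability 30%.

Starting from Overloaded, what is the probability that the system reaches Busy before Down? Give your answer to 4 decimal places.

Let h(s) be the probability of absorption at Busy starting from transient state s. Then h(Busy) = 1 and h(Down) = 0. By first-step analysis:
h(Overloaded) = 0.35·0 + 0.25·h(Overloaded) + 0.2·1 + 0.2·h(Throttled)
h(Throttled) = 0.3·0 + 0.3·h(Overloaded) + 0.05·1 + 0.35·h(Throttled)
Solving: h(Overloaded) = 0.3275, h(Throttled) = 0.2281.
Starting from Overloaded, the probability is 0.3275.

0.3275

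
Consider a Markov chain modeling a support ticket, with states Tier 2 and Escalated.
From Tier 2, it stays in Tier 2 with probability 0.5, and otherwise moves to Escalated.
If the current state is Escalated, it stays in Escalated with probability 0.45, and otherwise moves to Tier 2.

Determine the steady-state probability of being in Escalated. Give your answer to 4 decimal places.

Let the stationary distribution be π with π = πP and π_1 + π_2 = 1.
π_1 = 0.5·π_1 + 0.55·π_2
Solving with the normalization constraint gives π = (0.5238, 0.4762).
So the stationary probability of Escalated is 0.4762.

0.4762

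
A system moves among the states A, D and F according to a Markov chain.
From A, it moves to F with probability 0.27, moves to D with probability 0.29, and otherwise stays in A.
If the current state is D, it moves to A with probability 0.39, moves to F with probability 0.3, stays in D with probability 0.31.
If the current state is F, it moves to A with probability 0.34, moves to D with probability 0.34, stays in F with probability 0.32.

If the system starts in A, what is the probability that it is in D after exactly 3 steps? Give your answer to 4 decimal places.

0.3108

Propagate the distribution vector 3 steps from A.
After 0 steps: (1.0000, 0.0000, 0.0000)
After 1 step: (0.4400, 0.2900, 0.2700)
After 2 steps: (0.3985, 0.3093, 0.2922)
After 3 steps: (0.3953, 0.3108, 0.2939)
P(in D after 3 steps) = 0.3108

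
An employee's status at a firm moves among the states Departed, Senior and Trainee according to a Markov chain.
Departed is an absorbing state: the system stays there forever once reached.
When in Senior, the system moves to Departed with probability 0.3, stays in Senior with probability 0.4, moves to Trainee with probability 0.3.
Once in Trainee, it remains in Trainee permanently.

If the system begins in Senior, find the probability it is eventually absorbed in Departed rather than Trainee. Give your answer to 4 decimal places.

0.5000

Let h(s) be the probability of absorption at Departed starting from transient state s. Then h(Departed) = 1 and h(Trainee) = 0. By first-step analysis:
h(Senior) = 0.3·1 + 0.4·h(Senior) + 0.3·0
Solving: h(Senior) = 0.5000.
Starting from Senior, the probability is 0.5000.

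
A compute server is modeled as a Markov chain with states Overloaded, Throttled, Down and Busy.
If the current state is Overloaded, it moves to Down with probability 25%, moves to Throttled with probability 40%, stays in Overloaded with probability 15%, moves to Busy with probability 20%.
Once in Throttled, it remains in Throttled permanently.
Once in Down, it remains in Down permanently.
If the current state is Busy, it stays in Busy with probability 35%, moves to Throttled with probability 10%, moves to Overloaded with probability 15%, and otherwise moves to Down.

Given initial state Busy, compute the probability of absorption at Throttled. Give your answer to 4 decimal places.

Let h(s) be the probability of absorption at Throttled starting from transient state s. Then h(Throttled) = 1 and h(Down) = 0. By first-step analysis:
h(Overloaded) = 0.15·h(Overloaded) + 0.4·1 + 0.25·0 + 0.2·h(Busy)
h(Busy) = 0.15·h(Overloaded) + 0.1·1 + 0.4·0 + 0.35·h(Busy)
Solving: h(Overloaded) = 0.5359, h(Busy) = 0.2775.
Starting from Busy, the probability is 0.2775.

0.2775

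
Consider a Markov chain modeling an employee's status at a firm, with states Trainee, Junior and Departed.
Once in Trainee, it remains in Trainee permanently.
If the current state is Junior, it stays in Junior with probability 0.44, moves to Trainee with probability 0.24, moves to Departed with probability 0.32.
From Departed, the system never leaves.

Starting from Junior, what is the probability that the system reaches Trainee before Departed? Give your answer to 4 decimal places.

0.4286

Let h(s) be the probability of absorption at Trainee starting from transient state s. Then h(Trainee) = 1 and h(Departed) = 0. By first-step analysis:
h(Junior) = 0.24·1 + 0.44·h(Junior) + 0.32·0
Solving: h(Junior) = 0.4286.
Starting from Junior, the probability is 0.4286.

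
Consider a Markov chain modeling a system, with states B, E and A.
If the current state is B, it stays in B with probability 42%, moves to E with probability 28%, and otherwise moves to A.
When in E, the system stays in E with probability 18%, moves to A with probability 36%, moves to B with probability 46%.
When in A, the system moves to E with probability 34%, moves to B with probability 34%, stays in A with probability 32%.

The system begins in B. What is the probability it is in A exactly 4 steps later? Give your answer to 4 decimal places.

Propagate the distribution vector 4 steps from B.
After 0 steps: (1.0000, 0.0000, 0.0000)
After 1 step: (0.4200, 0.2800, 0.3000)
After 2 steps: (0.4072, 0.2700, 0.3228)
After 3 steps: (0.4050, 0.2724, 0.3227)
After 4 steps: (0.4051, 0.2721, 0.3228)
P(in A after 4 steps) = 0.3228

0.3228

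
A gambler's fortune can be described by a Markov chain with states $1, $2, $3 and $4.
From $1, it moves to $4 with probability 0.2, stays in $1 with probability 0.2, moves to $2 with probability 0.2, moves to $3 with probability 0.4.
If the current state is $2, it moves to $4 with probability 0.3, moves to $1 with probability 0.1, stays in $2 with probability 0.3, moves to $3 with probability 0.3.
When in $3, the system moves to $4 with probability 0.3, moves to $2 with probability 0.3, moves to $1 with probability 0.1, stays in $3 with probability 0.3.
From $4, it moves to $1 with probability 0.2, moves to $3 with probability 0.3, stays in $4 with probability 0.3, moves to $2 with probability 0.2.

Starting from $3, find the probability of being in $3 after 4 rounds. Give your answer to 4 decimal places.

Propagate the distribution vector 4 rounds from $3.
After 0 rounds: (0.0000, 0.0000, 1.0000, 0.0000)
After 1 round: (0.1000, 0.3000, 0.3000, 0.3000)
After 2 rounds: (0.1400, 0.2600, 0.3100, 0.2900)
After 3 rounds: (0.1430, 0.2570, 0.3140, 0.2860)
After 4 rounds: (0.1429, 0.2571, 0.3143, 0.2857)
P(in $3 after 4 rounds) = 0.3143

0.3143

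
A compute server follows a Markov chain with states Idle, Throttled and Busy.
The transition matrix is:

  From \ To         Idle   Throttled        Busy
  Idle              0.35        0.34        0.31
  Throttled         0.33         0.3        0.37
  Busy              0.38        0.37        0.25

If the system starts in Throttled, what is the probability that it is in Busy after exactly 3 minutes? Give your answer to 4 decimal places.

0.3120

Propagate the distribution vector 3 minutes from Throttled.
After 0 minutes: (0.0000, 1.0000, 0.0000)
After 1 minute: (0.3300, 0.3000, 0.3700)
After 2 minutes: (0.3551, 0.3391, 0.3058)
After 3 minutes: (0.3524, 0.3356, 0.3120)
P(in Busy after 3 minutes) = 0.3120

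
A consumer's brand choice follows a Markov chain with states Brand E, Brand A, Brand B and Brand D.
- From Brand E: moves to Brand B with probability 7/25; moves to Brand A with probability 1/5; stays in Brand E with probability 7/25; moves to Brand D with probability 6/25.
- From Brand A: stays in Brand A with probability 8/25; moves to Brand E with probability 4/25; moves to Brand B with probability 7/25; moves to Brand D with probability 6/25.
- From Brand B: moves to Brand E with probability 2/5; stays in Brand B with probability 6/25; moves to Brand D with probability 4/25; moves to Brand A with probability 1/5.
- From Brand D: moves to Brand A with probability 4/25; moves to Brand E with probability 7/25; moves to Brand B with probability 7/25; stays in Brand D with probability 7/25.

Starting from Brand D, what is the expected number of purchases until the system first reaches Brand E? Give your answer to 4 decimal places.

3.4733

Let t(s) be the expected number of purchases to first reach Brand E from state s, with t(Brand E) = 0. Conditioning on the first purchase:
t(Brand A) = 1 + 0.32·t(Brand A) + 0.28·t(Brand B) + 0.24·t(Brand D)
t(Brand B) = 1 + 0.2·t(Brand A) + 0.24·t(Brand B) + 0.16·t(Brand D)
t(Brand D) = 1 + 0.16·t(Brand A) + 0.28·t(Brand B) + 0.28·t(Brand D)
Solving: t(Brand A) = 3.9695, t(Brand B) = 3.0916, t(Brand D) = 3.4733.
Expected purchases from Brand D to Brand E: 3.4733.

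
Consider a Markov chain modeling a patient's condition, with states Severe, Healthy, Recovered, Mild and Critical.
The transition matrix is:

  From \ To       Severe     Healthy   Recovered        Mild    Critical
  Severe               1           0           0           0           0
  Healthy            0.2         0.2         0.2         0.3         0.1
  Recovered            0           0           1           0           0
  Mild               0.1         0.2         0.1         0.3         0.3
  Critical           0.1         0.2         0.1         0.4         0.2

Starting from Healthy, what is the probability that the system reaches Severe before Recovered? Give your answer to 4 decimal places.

Let h(s) be the probability of absorption at Severe starting from transient state s. Then h(Severe) = 1 and h(Recovered) = 0. By first-step analysis:
h(Healthy) = 0.2·1 + 0.2·h(Healthy) + 0.2·0 + 0.3·h(Mild) + 0.1·h(Critical)
h(Mild) = 0.1·1 + 0.2·h(Healthy) + 0.1·0 + 0.3·h(Mild) + 0.3·h(Critical)
h(Critical) = 0.1·1 + 0.2·h(Healthy) + 0.1·0 + 0.4·h(Mild) + 0.2·h(Critical)
Solving: h(Healthy) = 0.5000, h(Mild) = 0.5000, h(Critical) = 0.5000.
Starting from Healthy, the probability is 0.5000.

0.5000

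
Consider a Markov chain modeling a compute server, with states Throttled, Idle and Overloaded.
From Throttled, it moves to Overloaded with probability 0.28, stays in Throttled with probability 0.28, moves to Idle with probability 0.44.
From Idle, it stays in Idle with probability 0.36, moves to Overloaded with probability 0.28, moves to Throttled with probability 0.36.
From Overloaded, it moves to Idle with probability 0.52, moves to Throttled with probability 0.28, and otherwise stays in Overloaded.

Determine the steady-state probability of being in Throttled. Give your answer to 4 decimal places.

Let the stationary distribution be π with π = πP and π_1 + π_2 + π_3 = 1.
π_1 = 0.28·π_1 + 0.36·π_2 + 0.28·π_3
π_2 = 0.44·π_1 + 0.36·π_2 + 0.52·π_3
Solving with the normalization constraint gives π = (0.3141, 0.4266, 0.2593).
So the stationary probability of Throttled is 0.3141.

0.3141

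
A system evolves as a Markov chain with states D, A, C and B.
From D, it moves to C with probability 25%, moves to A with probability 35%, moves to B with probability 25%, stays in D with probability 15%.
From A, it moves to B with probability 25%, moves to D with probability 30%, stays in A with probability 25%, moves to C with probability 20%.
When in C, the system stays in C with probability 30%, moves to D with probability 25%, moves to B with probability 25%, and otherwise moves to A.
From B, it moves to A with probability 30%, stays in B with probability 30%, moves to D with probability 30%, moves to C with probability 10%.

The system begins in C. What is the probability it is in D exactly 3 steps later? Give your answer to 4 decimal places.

0.2520

Propagate the distribution vector 3 steps from C.
After 0 steps: (0.0000, 0.0000, 1.0000, 0.0000)
After 1 step: (0.2500, 0.2000, 0.3000, 0.2500)
After 2 steps: (0.2475, 0.2725, 0.2175, 0.2625)
After 3 steps: (0.2520, 0.2770, 0.2079, 0.2631)
P(in D after 3 steps) = 0.2520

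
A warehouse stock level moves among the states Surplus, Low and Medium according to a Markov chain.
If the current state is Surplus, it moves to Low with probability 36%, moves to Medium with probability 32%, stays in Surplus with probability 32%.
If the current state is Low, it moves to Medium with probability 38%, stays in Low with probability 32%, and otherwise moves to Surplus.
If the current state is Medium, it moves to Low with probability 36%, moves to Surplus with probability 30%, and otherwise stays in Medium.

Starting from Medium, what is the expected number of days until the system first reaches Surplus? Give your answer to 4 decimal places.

Let t(s) be the expected number of days to first reach Surplus from state s, with t(Surplus) = 0. Conditioning on the first day:
t(Low) = 1 + 0.32·t(Low) + 0.38·t(Medium)
t(Medium) = 1 + 0.36·t(Low) + 0.34·t(Medium)
Solving: t(Low) = 3.3333, t(Medium) = 3.3333.
Expected days from Medium to Surplus: 3.3333.

3.3333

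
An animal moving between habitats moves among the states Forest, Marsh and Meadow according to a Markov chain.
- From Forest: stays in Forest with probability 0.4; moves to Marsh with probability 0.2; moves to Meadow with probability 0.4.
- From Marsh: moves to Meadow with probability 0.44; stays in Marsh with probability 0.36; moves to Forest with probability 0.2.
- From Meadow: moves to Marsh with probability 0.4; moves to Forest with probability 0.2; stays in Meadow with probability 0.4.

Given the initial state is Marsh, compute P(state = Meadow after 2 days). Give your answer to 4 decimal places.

Sum over the intermediate state after 1 day:
P = P(Marsh→Forest)·P(Forest→Meadow) + P(Marsh→Marsh)·P(Marsh→Meadow) + P(Marsh→Meadow)·P(Meadow→Meadow)
  = 0.2×0.4 + 0.36×0.44 + 0.44×0.4
  = 0.0800 + 0.1584 + 0.1760 = 0.4144

0.4144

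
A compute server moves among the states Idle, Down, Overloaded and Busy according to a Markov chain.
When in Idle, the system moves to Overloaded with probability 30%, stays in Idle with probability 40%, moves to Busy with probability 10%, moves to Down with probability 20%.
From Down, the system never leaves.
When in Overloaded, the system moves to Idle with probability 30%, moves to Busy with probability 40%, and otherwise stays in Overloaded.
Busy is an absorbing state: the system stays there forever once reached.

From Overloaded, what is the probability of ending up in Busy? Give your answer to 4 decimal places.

0.8182

Let h(s) be the probability of absorption at Busy starting from transient state s. Then h(Busy) = 1 and h(Down) = 0. By first-step analysis:
h(Idle) = 0.4·h(Idle) + 0.2·0 + 0.3·h(Overloaded) + 0.1·1
h(Overloaded) = 0.3·h(Idle) + 0.3·h(Overloaded) + 0.4·1
Solving: h(Idle) = 0.5758, h(Overloaded) = 0.8182.
Starting from Overloaded, the probability is 0.8182.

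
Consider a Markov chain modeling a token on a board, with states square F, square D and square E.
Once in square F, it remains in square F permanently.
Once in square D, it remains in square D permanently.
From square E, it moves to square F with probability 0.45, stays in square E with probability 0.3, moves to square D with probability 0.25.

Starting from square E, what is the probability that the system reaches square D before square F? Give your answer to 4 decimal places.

Let h(s) be the probability of absorption at square D starting from transient state s. Then h(square D) = 1 and h(square F) = 0. By first-step analysis:
h(square E) = 0.45·0 + 0.25·1 + 0.3·h(square E)
Solving: h(square E) = 0.3571.
Starting from square E, the probability is 0.3571.

0.3571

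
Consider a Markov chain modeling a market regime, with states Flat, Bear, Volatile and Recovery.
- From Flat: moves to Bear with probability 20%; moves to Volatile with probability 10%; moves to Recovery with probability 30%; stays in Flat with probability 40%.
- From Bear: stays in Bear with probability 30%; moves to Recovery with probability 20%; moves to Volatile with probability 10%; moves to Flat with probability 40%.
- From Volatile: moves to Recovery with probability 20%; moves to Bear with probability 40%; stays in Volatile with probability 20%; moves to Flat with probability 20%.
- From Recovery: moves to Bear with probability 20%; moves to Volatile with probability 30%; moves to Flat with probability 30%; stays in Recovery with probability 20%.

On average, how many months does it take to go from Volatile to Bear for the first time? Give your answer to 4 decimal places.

Let t(s) be the expected number of months to first reach Bear from state s, with t(Bear) = 0. Conditioning on the first month:
t(Flat) = 1 + 0.4·t(Flat) + 0.1·t(Volatile) + 0.3·t(Recovery)
t(Volatile) = 1 + 0.2·t(Flat) + 0.2·t(Volatile) + 0.2·t(Recovery)
t(Recovery) = 1 + 0.3·t(Flat) + 0.3·t(Volatile) + 0.2·t(Recovery)
Solving: t(Flat) = 4.2797, t(Volatile) = 3.3475, t(Recovery) = 4.1102.
Expected months from Volatile to Bear: 3.3475.

3.3475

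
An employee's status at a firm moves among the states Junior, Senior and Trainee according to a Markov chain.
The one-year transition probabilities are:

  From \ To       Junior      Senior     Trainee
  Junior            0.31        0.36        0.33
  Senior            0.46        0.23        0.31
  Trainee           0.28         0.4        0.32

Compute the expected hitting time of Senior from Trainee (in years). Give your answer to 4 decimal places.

Let t(s) be the expected number of years to first reach Senior from state s, with t(Senior) = 0. Conditioning on the first year:
t(Junior) = 1 + 0.31·t(Junior) + 0.33·t(Trainee)
t(Trainee) = 1 + 0.28·t(Junior) + 0.32·t(Trainee)
Solving: t(Junior) = 2.6805, t(Trainee) = 2.5743.
Expected years from Trainee to Senior: 2.5743.

2.5743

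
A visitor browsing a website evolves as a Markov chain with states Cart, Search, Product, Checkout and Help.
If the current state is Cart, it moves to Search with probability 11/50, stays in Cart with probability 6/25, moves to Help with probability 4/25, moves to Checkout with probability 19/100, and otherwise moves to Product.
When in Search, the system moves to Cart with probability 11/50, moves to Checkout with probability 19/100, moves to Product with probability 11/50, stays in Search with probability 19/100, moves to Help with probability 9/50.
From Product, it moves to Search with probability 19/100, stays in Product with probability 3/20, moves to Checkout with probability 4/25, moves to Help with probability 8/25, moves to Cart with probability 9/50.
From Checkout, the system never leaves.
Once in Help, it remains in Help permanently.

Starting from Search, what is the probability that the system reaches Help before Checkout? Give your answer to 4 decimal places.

Let h(s) be the probability of absorption at Help starting from transient state s. Then h(Help) = 1 and h(Checkout) = 0. By first-step analysis:
h(Cart) = 0.24·h(Cart) + 0.22·h(Search) + 0.19·h(Product) + 0.19·0 + 0.16·1
h(Search) = 0.22·h(Cart) + 0.19·h(Search) + 0.22·h(Product) + 0.19·0 + 0.18·1
h(Product) = 0.18·h(Cart) + 0.19·h(Search) + 0.15·h(Product) + 0.16·0 + 0.32·1
Solving: h(Cart) = 0.5132, h(Search) = 0.5253, h(Product) = 0.6026.
Starting from Search, the probability is 0.5253.

0.5253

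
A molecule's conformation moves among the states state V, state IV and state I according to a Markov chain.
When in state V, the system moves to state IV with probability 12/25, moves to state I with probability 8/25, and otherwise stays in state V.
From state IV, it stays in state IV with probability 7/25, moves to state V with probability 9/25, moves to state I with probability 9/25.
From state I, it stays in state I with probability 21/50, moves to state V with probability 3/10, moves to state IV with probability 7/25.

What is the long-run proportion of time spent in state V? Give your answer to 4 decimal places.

Let the stationary distribution be π with π = πP and π_1 + π_2 + π_3 = 1.
π_1 = 0.2·π_1 + 0.36·π_2 + 0.3·π_3
π_2 = 0.48·π_1 + 0.28·π_2 + 0.28·π_3
Solving with the normalization constraint gives π = (0.2912, 0.3382, 0.3706).
So the stationary probability of state V is 0.2912.

0.2912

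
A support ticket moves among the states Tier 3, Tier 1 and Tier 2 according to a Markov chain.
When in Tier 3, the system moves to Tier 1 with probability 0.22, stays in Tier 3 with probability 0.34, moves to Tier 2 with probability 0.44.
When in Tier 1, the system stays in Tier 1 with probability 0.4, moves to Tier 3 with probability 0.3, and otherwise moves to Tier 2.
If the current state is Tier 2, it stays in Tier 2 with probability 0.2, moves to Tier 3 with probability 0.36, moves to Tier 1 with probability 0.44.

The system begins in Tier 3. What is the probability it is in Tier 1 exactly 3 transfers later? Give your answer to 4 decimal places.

0.3509

Propagate the distribution vector 3 transfers from Tier 3.
After 0 transfers: (1.0000, 0.0000, 0.0000)
After 1 transfer: (0.3400, 0.2200, 0.4400)
After 2 transfers: (0.3400, 0.3564, 0.3036)
After 3 transfers: (0.3318, 0.3509, 0.3172)
P(in Tier 1 after 3 transfers) = 0.3509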